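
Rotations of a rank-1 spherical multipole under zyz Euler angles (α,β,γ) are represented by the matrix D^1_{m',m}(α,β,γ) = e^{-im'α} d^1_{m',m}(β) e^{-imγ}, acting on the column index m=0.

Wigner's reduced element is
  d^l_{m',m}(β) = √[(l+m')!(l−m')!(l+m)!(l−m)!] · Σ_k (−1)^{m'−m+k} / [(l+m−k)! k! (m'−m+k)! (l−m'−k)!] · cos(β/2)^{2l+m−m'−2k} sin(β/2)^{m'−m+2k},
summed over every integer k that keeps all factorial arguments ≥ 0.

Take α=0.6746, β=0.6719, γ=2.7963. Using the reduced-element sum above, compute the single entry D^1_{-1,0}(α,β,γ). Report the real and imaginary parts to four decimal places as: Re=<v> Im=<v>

D^1_{-1,0}(0.6746,0.6719,2.7963) = e^{-i·-1·0.6746}·d^1_{-1,0}(0.6719)·e^{-i·0·2.7963}. Compute d first:
Half-angle: c=0.944098, s=0.329666. N=√(1·2·1·1)=1.414214
Admissible k: 1..1 (factorial args all ≥0)
  k=1: (−1)^0·1.4142/(1)·0.9441^1·0.3297^1 = +0.440156
d^1_{-1,0}(0.6719) = +0.440156
Attach z-rotation phases: D = e^{-i(-1)(0.6746)}·(+0.440156)·e^{-i(0)(2.7963)} = +0.343743+0.274915i

Re=0.3437 Im=0.2749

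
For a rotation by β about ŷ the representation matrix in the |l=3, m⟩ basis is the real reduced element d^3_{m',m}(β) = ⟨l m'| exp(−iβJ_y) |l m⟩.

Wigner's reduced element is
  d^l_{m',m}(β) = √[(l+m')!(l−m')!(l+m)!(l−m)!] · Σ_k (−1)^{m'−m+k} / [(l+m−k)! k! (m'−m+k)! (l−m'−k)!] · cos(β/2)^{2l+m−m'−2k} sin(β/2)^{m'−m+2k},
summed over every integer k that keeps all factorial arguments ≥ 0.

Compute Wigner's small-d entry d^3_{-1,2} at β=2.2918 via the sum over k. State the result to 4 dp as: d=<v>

d=-0.4833

d^3_{-1,2}(β=2.2918) via Wigner's sum:
With c≡cos(β/2)=0.412226 and s≡sin(β/2)=0.911081, N=[2·24·120·1]^{1/2}=75.894664
The bounds max(0,m−m')=3 and min(l+m,l−m')=4 give 2 terms
  k=3: (−1)^0·75.8947/(12)·0.4122^3·0.9111^3 = +0.335049
  k=4: (−1)^1·75.8947/(24)·0.4122^1·0.9111^5 = -0.818317
d^3_{-1,2}(2.2918) = +0.335049 -0.818317 = -0.483268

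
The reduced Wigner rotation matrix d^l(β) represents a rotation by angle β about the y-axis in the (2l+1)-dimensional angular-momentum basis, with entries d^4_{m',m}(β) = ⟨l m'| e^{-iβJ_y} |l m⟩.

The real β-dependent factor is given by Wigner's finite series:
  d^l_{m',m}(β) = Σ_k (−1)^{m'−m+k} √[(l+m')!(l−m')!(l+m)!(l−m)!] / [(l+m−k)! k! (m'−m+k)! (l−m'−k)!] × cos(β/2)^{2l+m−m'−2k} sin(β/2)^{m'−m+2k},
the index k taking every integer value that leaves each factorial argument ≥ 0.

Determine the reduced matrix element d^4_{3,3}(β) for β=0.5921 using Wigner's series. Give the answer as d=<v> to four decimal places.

d=0.2443

d^4_{3,3}(β=0.5921) via Wigner's sum:
With c≡cos(β/2)=0.956496 and s≡sin(β/2)=0.291744, N=[5040·1·5040·1]^{1/2}=5040.000000
k∈{0,1} keeps every argument non-negative
  k=0: (−1)^0·5040.0000/(5040)·0.9565^8·0.2917^0 = +0.700594
  k=1: (−1)^1·5040.0000/(720)·0.9565^6·0.2917^2 = -0.456250
d^4_{3,3}(0.5921) = +0.700594 -0.456250 = +0.244344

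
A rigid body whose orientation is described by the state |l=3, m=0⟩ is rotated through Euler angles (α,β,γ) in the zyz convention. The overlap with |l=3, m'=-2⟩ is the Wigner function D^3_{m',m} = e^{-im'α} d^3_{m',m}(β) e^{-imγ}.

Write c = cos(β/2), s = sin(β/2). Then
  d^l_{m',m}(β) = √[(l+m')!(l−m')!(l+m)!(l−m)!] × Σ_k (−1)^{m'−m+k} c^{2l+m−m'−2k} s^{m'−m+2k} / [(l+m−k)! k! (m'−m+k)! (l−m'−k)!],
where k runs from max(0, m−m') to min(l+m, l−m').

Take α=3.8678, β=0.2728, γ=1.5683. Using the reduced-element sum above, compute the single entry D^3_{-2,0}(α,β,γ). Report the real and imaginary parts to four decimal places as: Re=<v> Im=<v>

Re=0.0113 Im=0.0951

First d^3_{-2,0}(β=0.2728), then the phase factors e^{-i(-2)α} and e^{-i(0)γ}:
Half-angle: c=0.990712, s=0.135977. N=√(1·120·6·6)=65.726707
Admissible k: 2..3 (factorial args all ≥0)
  k=2: (−1)^0·65.7267/(12)·0.9907^4·0.1360^2 = +0.097563
  k=3: (−1)^1·65.7267/(12)·0.9907^2·0.1360^4 = -0.001838
d^3_{-2,0}(0.2728) = +0.097563 -0.001838 = +0.095725
Attach z-rotation phases: D = e^{-i(-2)(3.8678)}·(+0.095725)·e^{-i(0)(1.5683)} = +0.011306+0.095055i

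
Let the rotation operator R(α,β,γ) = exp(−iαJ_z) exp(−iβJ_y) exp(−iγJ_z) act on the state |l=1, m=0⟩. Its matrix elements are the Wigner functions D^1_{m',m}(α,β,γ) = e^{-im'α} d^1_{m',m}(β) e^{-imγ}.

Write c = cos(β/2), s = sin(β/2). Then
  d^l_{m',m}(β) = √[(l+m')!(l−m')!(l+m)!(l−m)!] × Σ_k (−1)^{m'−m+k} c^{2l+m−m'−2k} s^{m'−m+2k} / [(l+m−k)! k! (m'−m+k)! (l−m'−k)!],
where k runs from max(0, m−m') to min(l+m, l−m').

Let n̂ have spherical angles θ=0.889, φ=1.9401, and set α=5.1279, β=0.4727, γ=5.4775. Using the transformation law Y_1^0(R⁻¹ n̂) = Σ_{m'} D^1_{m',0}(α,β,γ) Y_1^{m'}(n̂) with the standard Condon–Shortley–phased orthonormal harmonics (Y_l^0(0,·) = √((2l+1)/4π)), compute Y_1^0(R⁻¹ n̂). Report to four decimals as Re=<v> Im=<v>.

Re=0.1016 Im=0.0000

Need the full column D^1_{m',0} for m'=−1..1 at α=5.1279, β=0.4727, γ=5.4775.
cos(β/2)=0.972199, sin(β/2)=0.234156
d^1_{-1,0}: single k=1 term ⇒ +0.321940;  D = +0.129953-0.294546i
d^1_{0,0}: k∈[0..1] ⇒ +0.945171 -0.054829 = +0.890342;  D = +0.890342+0.000000i
d^1_{1,0}: single k=0 term ⇒ -0.321940;  D = -0.129953-0.294546i
Y_1^{m'}(θ=0.889,φ=1.9401) and Σ D·Y over m':
  (+0.1300-0.2945i)·(-0.0968-0.2502i)  (+0.8903+0.0000i)·(+0.3079+0.0000i)  (-0.1300-0.2945i)·(+0.0968-0.2502i)
Y_1^0(R⁻¹ n̂) = +0.101607+0.000000i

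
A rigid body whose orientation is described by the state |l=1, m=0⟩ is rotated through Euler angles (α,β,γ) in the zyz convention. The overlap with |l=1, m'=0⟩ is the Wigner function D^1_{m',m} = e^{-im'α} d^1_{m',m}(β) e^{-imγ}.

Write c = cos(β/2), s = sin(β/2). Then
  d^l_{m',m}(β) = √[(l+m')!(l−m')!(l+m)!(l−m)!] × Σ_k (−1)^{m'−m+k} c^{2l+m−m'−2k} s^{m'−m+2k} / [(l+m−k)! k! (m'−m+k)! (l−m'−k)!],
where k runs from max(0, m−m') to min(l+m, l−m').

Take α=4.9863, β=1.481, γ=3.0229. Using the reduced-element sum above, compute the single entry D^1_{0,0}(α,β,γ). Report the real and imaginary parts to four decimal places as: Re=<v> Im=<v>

Split into d^1_{0,0}(β=1.481) × two z-phases.
Half-angle: c=0.738131, s=0.674657. N=√(1·1·1·1)=1.000000
Admissible k: 0..1 (factorial args all ≥0)
  k=0: (−1)^0·1.0000/(1)·0.7381^2·0.6747^0 = +0.544838
  k=1: (−1)^1·1.0000/(1)·0.7381^0·0.6747^2 = -0.455162
d^1_{0,0}(1.481) = +0.544838 -0.455162 = +0.089676
Attach z-rotation phases: D = e^{-i(0)(4.9863)}·(+0.089676)·e^{-i(0)(3.0229)} = +0.089676+0.000000i

Re=0.0897 Im=0.0000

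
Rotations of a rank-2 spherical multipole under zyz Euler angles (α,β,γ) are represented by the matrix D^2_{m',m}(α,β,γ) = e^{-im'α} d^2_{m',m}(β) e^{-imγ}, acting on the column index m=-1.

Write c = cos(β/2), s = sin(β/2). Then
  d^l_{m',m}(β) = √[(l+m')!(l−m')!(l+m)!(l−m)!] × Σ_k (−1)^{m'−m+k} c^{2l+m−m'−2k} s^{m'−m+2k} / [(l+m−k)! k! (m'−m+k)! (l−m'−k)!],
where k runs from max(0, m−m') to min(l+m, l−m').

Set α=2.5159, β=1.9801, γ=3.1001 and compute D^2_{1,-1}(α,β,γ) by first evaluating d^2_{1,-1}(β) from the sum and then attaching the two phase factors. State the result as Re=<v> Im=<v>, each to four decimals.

Re=0.1190 Im=0.0787

First d^2_{1,-1}(β=1.9801), then the phase factors e^{-i(1)α} and e^{-i(-1)γ}:
With c≡cos(β/2)=0.548648 and s≡sin(β/2)=0.836053, N=[6·1·1·6]^{1/2}=6.000000
k: max(0,(-1)−(1))=0 … min(2+(-1),2−(1))=1
  k=0: (−1)^2·6.0000/(2)·0.5486^2·0.8361^2 = +0.631215
  k=1: (−1)^3·6.0000/(6)·0.5486^0·0.8361^4 = -0.488580
d^2_{1,-1}(1.9801) = +0.631215 -0.488580 = +0.142634
Attach z-rotation phases: D = e^{-i(1)(2.5159)}·(+0.142634)·e^{-i(-1)(3.1001)} = +0.118979+0.078667i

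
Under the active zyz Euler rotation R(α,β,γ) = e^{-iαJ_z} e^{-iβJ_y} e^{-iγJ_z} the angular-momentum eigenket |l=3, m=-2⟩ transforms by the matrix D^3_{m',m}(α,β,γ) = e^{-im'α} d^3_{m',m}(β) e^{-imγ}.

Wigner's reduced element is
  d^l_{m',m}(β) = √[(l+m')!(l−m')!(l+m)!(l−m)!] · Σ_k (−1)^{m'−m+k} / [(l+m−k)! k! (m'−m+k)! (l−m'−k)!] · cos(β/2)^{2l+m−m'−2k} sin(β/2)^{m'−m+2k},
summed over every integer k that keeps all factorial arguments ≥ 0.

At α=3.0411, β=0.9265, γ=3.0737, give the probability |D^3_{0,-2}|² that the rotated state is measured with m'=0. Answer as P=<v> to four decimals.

P=0.2764

First d^3_{0,-2}(β=0.9265), then the phase factors e^{-i(0)α} and e^{-i(-2)γ}:
c=cos(0.9265/2)=0.894605, s=sin(0.9265/2)=0.446858; N=√[6·6·1·120]=65.726707
k: max(0,(-2)−(0))=0 … min(3+(-2),3−(0))=1
  k=0: (−1)^2·65.7267/(12)·0.8946^4·0.4469^2 = +0.700527
  k=1: (−1)^3·65.7267/(12)·0.8946^2·0.4469^4 = -0.174784
d^3_{0,-2}(0.9265) = +0.700527 -0.174784 = +0.525743
|D^3_{0,-2}|² = |d^3_{0,-2}(β)|² = (+0.525743)² = 0.276406 (the z-rotation phases have unit modulus)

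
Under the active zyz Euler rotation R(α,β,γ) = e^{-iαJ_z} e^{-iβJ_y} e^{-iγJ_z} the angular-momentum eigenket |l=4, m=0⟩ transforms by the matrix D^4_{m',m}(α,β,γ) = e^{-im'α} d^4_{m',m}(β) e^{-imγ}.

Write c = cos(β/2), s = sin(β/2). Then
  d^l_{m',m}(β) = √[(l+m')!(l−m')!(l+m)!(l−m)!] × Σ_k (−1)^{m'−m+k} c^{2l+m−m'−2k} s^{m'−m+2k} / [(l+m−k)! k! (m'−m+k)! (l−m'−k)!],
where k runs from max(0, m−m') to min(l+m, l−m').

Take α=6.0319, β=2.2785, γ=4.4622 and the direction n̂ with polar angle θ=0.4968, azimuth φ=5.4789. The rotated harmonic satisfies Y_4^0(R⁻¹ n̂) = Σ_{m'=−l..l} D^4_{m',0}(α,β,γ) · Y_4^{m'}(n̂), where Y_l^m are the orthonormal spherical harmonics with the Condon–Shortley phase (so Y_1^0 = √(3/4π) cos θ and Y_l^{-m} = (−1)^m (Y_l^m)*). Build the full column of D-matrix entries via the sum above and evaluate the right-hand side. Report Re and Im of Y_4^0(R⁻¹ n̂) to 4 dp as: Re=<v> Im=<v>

Need the full column D^4_{m',0} for m'=−4..4 at α=6.0319, β=2.2785, γ=4.4622.
cos(β/2)=0.418276, sin(β/2)=0.908320
d^4_{-4,0}: single k=4 term ⇒ +0.174323;  D = +0.093432-0.147170i
d^4_{-3,0}: k∈[3..4] ⇒ +0.113526 -0.535361 = -0.421835;  D = -0.307541+0.288727i
d^4_{-2,0}: k∈[2..4] ⇒ +0.041916 -0.527105 +0.932138 = +0.446949;  D = +0.391683-0.215286i
d^4_{-1,0}: k∈[1..4] ⇒ +0.009099 -0.257452 +1.214085 -0.954223 = +0.011508;  D = +0.011147-0.002862i
d^4_{0,0}: k∈[0..4] ⇒ +0.000937 -0.070693 +0.750083 -1.572096 +0.463352 = -0.428416;  D = -0.428416+0.000000i
d^4_{1,0}: k∈[0..3] ⇒ -0.009099 +0.257452 -1.214085 +0.954223 = -0.011508;  D = -0.011147-0.002862i
d^4_{2,0}: k∈[0..2] ⇒ +0.041916 -0.527105 +0.932138 = +0.446949;  D = +0.391683+0.215286i
d^4_{3,0}: k∈[0..1] ⇒ -0.113526 +0.535361 = +0.421835;  D = +0.307541+0.288727i
d^4_{4,0}: single k=0 term ⇒ +0.174323;  D = +0.093432+0.147170i
Y_4^{m'}(θ=0.4968,φ=5.4789) and Σ D·Y over m':
  (+0.0934-0.1472i)·(-0.0228-0.0017i)  (-0.3075+0.2887i)·(-0.0889+0.0793i)  (+0.3917-0.2153i)·(-0.0127+0.3349i)  (+0.0111-0.0029i)·(+0.3313+0.3441i)  (-0.4284+0.0000i)·(+0.0761+0.0000i)  (-0.0111-0.0029i)·(-0.3313+0.3441i)  (+0.3917+0.2153i)·(-0.0127-0.3349i)  (+0.3075+0.2887i)·(+0.0889+0.0793i)  (+0.0934+0.1472i)·(-0.0228+0.0017i)
Y_4^0(R⁻¹ n̂) = +0.115107+0.000000i

Re=0.1151 Im=0.0000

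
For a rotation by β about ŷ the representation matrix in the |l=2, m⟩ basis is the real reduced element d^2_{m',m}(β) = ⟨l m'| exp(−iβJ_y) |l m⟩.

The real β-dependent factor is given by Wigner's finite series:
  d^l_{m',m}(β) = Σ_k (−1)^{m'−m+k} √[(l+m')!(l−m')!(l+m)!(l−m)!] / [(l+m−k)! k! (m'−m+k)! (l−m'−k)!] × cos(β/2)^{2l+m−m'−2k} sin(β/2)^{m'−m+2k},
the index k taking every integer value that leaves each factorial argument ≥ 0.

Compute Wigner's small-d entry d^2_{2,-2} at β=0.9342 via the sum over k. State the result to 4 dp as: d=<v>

d^2_{2,-2}(β=0.9342) via Wigner's sum:
Half-angle: c=0.892878, s=0.450299. N=√(24·1·1·24)=24.000000
k∈{0} keeps every argument non-negative
  k=0: (−1)^4·24.0000/(24)·0.8929^0·0.4503^4 = +0.041115
d^2_{2,-2}(0.9342) = +0.041115

d=0.0411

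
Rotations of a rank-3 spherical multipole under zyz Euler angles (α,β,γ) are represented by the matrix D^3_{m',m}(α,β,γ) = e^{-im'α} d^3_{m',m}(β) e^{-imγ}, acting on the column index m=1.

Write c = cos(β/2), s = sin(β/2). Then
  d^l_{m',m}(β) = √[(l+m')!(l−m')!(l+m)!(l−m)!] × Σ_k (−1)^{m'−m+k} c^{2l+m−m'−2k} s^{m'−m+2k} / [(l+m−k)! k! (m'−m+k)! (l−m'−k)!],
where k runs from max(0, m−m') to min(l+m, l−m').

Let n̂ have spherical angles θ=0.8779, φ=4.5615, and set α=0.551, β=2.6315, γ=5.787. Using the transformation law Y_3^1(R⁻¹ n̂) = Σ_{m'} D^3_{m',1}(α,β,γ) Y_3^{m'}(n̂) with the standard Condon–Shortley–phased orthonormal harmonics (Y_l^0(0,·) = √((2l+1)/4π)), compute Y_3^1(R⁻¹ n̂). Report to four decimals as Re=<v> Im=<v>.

Need the full column D^3_{m',1} for m'=−3..3 at α=0.551, β=2.6315, γ=5.787.
cos(β/2)=0.252290, sin(β/2)=0.967652
d^3_{-3,1}: single k=4 term ⇒ +0.216134;  D = -0.118155+0.180978i
d^3_{-2,1}: k∈[3..4] ⇒ +0.092021 -0.676855 = -0.584834;  D = +0.016016-0.584614i
d^3_{-1,1}: k∈[2..4] ⇒ +0.022761 -0.446444 +0.820945 = +0.397262;  D = +0.198635+0.344037i
d^3_{0,1}: k∈[1..3] ⇒ +0.003426 -0.151206 +0.741457 = +0.593677;  D = +0.522083+0.282634i
d^3_{1,1}: k∈[0..2] ⇒ +0.000258 -0.030348 +0.334833 = +0.304743;  D = +0.304285-0.016696i
d^3_{2,1}: k∈[0..1] ⇒ -0.003128 +0.092021 = +0.088894;  D = +0.073074-0.050619i
d^3_{3,1}: single k=0 term ⇒ +0.014692;  D = +0.005910-0.013451i
Y_3^{m'}(θ=0.8779,φ=4.5615) and Σ D·Y over m':
  (-0.1182+0.1810i)·(+0.0831-0.1709i)  (+0.0160-0.5846i)·(-0.3690-0.1149i)  (+0.1986+0.3440i)·(-0.0389+0.2557i)  (+0.5221+0.2826i)·(-0.2288+0.0000i)  (+0.3043-0.0167i)·(+0.0389+0.2557i)  (+0.0731-0.0506i)·(-0.3690+0.1149i)  (+0.0059-0.0135i)·(-0.0831-0.1709i)
Y_3^1(R⁻¹ n̂) = -0.274938+0.326186i

Re=-0.2749 Im=0.3262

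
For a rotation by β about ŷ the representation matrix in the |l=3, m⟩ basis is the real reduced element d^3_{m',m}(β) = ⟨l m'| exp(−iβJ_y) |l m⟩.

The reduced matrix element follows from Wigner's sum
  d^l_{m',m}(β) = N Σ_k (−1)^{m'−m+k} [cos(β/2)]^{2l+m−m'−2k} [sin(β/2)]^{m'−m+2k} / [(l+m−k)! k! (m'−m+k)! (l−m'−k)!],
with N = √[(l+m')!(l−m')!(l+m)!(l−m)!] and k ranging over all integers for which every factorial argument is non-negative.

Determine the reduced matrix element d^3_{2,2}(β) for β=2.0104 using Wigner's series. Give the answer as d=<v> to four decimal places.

d=-0.2703

d^3_{2,2}(β=2.0104) via Wigner's sum:
Half-angle: c=0.535919, s=0.844269. N=√(120·1·120·1)=120.000000
The bounds max(0,m−m')=0 and min(l+m,l−m')=1 give 2 terms
  k=0: (−1)^0·120.0000/(120)·0.5359^6·0.8443^0 = +0.023692
  k=1: (−1)^1·120.0000/(24)·0.5359^4·0.8443^2 = -0.293988
d^3_{2,2}(2.0104) = +0.023692 -0.293988 = -0.270296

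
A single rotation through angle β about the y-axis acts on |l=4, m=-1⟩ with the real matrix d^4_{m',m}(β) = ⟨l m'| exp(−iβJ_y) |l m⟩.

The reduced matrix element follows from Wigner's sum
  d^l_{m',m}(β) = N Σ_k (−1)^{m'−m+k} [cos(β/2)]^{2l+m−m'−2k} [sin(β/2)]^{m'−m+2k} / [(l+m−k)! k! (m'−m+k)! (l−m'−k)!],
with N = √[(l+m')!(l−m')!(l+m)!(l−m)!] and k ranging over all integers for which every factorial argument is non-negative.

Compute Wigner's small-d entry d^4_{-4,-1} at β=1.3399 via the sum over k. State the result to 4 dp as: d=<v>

d^4_{-4,-1}(β=1.3399) via Wigner's sum:
c=cos(1.3399/2)=0.783853, s=sin(1.3399/2)=0.620947; N=√[1·40320·6·120]=5387.986637
Admissible k: 3..3 (factorial args all ≥0)
  k=3: (−1)^0·5387.9866/(720)·0.7839^5·0.6209^3 = +0.530188
d^4_{-4,-1}(1.3399) = +0.530188

d=0.5302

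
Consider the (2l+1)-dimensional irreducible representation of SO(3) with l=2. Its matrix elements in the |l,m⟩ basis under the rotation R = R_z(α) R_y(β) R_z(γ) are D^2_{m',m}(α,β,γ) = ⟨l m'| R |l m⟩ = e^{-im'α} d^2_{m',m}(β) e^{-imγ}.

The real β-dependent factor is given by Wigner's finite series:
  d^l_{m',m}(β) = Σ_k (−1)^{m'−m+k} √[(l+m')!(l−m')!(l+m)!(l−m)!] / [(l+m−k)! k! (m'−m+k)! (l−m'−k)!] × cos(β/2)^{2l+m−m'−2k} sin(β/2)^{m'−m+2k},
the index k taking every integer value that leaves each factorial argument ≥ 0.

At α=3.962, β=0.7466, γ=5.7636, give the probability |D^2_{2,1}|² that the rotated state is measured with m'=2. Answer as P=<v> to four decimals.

D^2_{2,1}(3.962,0.7466,5.7636) = e^{-i·2·3.962}·d^2_{2,1}(0.7466)·e^{-i·1·5.7636}. Compute d first:
With c≡cos(β/2)=0.931129 and s≡sin(β/2)=0.364690, N=[24·1·6·1]^{1/2}=12.000000
k: max(0,(1)−(2))=0 … min(2+(1),2−(2))=0
  k=0: (−1)^1·12.0000/(6)·0.9311^3·0.3647^1 = -0.588821
d^2_{2,1}(0.7466) = -0.588821
|D^2_{2,1}|² = |d^2_{2,1}(β)|² = (-0.588821)² = 0.346710 (the z-rotation phases have unit modulus)

P=0.3467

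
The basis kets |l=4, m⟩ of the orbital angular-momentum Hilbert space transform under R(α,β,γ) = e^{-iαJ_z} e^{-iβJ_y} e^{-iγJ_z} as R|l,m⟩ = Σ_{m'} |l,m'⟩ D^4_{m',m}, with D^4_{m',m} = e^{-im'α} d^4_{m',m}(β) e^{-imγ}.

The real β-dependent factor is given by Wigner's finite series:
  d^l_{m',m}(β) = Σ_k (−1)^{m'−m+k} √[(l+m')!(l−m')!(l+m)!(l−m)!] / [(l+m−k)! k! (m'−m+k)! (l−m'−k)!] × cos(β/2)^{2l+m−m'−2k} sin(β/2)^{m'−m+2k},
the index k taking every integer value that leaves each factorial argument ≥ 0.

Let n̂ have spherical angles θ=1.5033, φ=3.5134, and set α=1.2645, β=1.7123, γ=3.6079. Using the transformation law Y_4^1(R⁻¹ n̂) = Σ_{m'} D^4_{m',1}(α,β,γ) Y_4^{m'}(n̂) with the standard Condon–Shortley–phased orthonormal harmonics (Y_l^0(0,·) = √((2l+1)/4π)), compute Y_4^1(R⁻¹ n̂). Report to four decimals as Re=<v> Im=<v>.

Re=0.0251 Im=0.0467

Need the full column D^4_{m',1} for m'=−4..4 at α=1.2645, β=1.7123, γ=3.6079.
cos(β/2)=0.655350, sin(β/2)=0.755325
d^4_{-4,1}: single k=5 term ⇒ +0.517826;  D = +0.062348+0.514059i
d^4_{-3,1}: k∈[4..5] ⇒ +0.794234 -0.633025 = +0.161210;  D = +0.158441+0.029749i
d^4_{-2,1}: k∈[3..5] ⇒ +0.736689 -1.467899 +0.389984 = -0.341226;  D = -0.161160+0.300770i
d^4_{-1,1}: k∈[2..5] ⇒ +0.451969 -1.801154 +1.196304 -0.105943 = -0.258823;  D = +0.180659+0.185342i
d^4_{0,1}: k∈[1..4] ⇒ +0.175373 -1.397769 +1.856762 -0.411079 = +0.223287;  D = -0.199447+0.100388i
d^4_{1,1}: k∈[0..3] ⇒ +0.034024 -0.677954 +1.801154 -0.797536 = +0.359688;  D = +0.057309+0.355094i
d^4_{2,1}: k∈[0..2] ⇒ -0.166374 +1.105034 -0.978600 = -0.039940;  D = -0.039513-0.005822i
d^4_{3,1}: k∈[0..1] ⇒ +0.358739 -0.794234 = -0.435495;  D = -0.190437+0.391650i
d^4_{4,1}: single k=0 term ⇒ -0.389819;  D = +0.282856+0.268238i
Y_4^{m'}(θ=1.5033,φ=3.5134) and Σ D·Y over m':
  (+0.0623+0.5141i)·(+0.0366-0.4370i)  (+0.1584+0.0297i)·(-0.0369+0.0753i)  (-0.1612+0.3008i)·(-0.2373+0.2182i)  (+0.1807+0.1853i)·(+0.0880-0.0343i)  (-0.1994+0.1004i)·(+0.3030+0.0000i)  (+0.0573+0.3551i)·(-0.0880-0.0343i)  (-0.0395-0.0058i)·(-0.2373-0.2182i)  (-0.1904+0.3916i)·(+0.0369+0.0753i)  (+0.2829+0.2682i)·(+0.0366+0.4370i)
Y_4^1(R⁻¹ n̂) = +0.025145+0.046694i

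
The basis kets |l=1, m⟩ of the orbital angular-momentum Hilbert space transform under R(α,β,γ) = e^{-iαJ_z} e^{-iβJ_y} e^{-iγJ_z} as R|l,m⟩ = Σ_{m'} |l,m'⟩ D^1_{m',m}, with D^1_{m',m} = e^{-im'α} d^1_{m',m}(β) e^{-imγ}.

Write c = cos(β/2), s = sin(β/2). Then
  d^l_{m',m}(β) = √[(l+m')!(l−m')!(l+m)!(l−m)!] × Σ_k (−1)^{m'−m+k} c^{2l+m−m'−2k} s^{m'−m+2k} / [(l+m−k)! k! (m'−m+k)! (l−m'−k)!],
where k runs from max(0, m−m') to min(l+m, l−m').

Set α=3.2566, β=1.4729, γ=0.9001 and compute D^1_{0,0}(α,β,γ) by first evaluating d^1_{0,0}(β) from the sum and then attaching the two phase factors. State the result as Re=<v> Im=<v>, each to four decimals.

First d^1_{0,0}(β=1.4729), then the phase factors e^{-i(0)α} and e^{-i(0)γ}:
With c≡cos(β/2)=0.740858 and s≡sin(β/2)=0.671662, N=[1·1·1·1]^{1/2}=1.000000
k∈{0,1} keeps every argument non-negative
  k=0: (−1)^0·1.0000/(1)·0.7409^2·0.6717^0 = +0.548870
  k=1: (−1)^1·1.0000/(1)·0.7409^0·0.6717^2 = -0.451130
d^1_{0,0}(1.4729) = +0.548870 -0.451130 = +0.097740
Attach z-rotation phases: D = e^{-i(0)(3.2566)}·(+0.097740)·e^{-i(0)(0.9001)} = +0.097740+0.000000i

Re=0.0977 Im=0.0000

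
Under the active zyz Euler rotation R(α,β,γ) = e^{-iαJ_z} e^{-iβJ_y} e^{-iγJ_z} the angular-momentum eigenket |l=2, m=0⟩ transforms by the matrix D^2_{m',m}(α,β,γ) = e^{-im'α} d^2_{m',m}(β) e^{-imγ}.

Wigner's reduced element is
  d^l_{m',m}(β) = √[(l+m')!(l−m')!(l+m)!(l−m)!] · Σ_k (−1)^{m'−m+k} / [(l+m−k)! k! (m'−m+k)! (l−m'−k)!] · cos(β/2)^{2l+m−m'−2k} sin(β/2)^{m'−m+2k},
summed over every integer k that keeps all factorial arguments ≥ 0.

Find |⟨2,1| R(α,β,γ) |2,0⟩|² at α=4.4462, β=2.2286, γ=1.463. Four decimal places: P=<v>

First d^2_{1,0}(β=2.2286), then the phase factors e^{-i(1)α} and e^{-i(0)γ}:
With c≡cos(β/2)=0.440806 and s≡sin(β/2)=0.897602, N=[6·1·2·2]^{1/2}=4.898979
Admissible k: 0..1 (factorial args all ≥0)
  k=0: (−1)^1·4.8990/(2)·0.4408^3·0.8976^1 = -0.188322
  k=1: (−1)^2·4.8990/(2)·0.4408^1·0.8976^3 = +0.780863
d^2_{1,0}(2.2286) = -0.188322 +0.780863 = +0.592541
|D^2_{1,0}|² = |d^2_{1,0}(β)|² = (+0.592541)² = 0.351105 (the z-rotation phases have unit modulus)

P=0.3511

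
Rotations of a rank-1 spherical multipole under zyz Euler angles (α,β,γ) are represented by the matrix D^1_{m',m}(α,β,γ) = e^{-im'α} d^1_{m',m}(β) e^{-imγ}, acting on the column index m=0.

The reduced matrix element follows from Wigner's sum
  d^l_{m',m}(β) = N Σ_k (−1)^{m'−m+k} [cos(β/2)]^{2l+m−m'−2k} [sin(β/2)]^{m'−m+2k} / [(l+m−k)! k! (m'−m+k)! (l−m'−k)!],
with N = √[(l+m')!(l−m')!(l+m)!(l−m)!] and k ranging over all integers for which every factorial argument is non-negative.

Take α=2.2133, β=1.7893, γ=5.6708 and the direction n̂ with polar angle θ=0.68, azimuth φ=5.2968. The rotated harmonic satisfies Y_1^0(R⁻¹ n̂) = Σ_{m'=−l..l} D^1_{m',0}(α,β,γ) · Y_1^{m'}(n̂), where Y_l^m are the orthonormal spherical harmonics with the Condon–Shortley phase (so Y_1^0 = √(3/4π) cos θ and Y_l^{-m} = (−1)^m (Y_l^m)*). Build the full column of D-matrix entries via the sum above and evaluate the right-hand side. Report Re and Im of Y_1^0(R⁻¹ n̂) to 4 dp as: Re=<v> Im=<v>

Re=-0.3818 Im=0.0000

Need the full column D^1_{m',0} for m'=−1..1 at α=2.2133, β=1.7893, γ=5.6708.
cos(β/2)=0.625792, sin(β/2)=0.779990
d^1_{-1,0}: single k=1 term ⇒ +0.690294;  D = -0.413625+0.552648i
d^1_{0,0}: k∈[0..1] ⇒ +0.391615 -0.608385 = -0.216769;  D = -0.216769+0.000000i
d^1_{1,0}: single k=0 term ⇒ -0.690294;  D = +0.413625+0.552648i
Y_1^{m'}(θ=0.68,φ=5.2968) and Σ D·Y over m':
  (-0.4136+0.5526i)·(+0.1199+0.1812i)  (-0.2168+0.0000i)·(+0.3799+0.0000i)  (+0.4136+0.5526i)·(-0.1199+0.1812i)
Y_1^0(R⁻¹ n̂) = -0.381775+0.000000i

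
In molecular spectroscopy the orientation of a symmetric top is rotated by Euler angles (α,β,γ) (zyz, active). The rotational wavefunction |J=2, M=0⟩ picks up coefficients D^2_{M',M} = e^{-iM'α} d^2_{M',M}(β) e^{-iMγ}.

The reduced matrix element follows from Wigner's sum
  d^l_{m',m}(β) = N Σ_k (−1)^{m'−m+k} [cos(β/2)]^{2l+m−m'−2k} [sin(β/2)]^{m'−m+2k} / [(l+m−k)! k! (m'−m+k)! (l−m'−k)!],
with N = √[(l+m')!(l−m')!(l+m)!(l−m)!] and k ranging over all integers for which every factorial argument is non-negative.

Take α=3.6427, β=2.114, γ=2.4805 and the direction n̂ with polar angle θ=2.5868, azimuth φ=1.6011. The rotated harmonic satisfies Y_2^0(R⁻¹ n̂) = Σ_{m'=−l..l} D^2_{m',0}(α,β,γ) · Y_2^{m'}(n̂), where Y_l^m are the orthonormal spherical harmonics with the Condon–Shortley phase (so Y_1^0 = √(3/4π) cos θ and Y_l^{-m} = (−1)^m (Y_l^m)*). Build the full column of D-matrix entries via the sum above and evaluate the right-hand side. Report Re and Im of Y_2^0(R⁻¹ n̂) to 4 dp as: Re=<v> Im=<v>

Need the full column D^2_{m',0} for m'=−2..2 at α=3.6427, β=2.114, γ=2.4805.
cos(β/2)=0.491487, sin(β/2)=0.870885
d^2_{-2,0}: single k=2 term ⇒ +0.448767;  D = +0.241633+0.378161i
d^2_{-1,0}: k∈[1..2] ⇒ +0.253263 -0.795188 = -0.541925;  D = +0.475296+0.260339i
d^2_{0,0}: k∈[0..2] ⇒ +0.058351 -0.732834 +0.575232 = -0.099251;  D = -0.099251+0.000000i
d^2_{1,0}: k∈[0..1] ⇒ -0.253263 +0.795188 = +0.541925;  D = -0.475296+0.260339i
d^2_{2,0}: single k=0 term ⇒ +0.448767;  D = +0.241633-0.378161i
Y_2^{m'}(θ=2.5868,φ=1.6011) and Σ D·Y over m':
  (+0.2416+0.3782i)·(-0.1070+0.0065i)  (+0.4753+0.2603i)·(+0.0105+0.3458i)  (-0.0993+0.0000i)·(+0.3682+0.0000i)  (-0.4753+0.2603i)·(-0.0105+0.3458i)  (+0.2416-0.3782i)·(-0.1070-0.0065i)
Y_2^0(R⁻¹ n̂) = -0.263226+0.000000i

Re=-0.2632 Im=0.0000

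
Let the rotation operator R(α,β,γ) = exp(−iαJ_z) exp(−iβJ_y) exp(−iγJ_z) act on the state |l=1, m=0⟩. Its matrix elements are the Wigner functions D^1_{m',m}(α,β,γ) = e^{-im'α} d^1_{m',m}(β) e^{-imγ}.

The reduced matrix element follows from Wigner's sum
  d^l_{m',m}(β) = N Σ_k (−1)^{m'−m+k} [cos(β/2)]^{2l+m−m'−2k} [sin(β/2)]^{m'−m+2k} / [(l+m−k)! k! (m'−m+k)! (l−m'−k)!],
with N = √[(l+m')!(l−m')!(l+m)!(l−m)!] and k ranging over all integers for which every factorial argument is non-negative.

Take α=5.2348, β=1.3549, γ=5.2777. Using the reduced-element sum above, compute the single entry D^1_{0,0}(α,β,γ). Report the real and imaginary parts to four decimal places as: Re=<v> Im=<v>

D^1_{0,0}(5.2348,1.3549,5.2777) = e^{-i·0·5.2348}·d^1_{0,0}(1.3549)·e^{-i·0·5.2777}. Compute d first:
Half-angle: c=0.779174, s=0.626808. N=√(1·1·1·1)=1.000000
k: max(0,(0)−(0))=0 … min(1+(0),1−(0))=1
  k=0: (−1)^0·1.0000/(1)·0.7792^2·0.6268^0 = +0.607112
  k=1: (−1)^1·1.0000/(1)·0.7792^0·0.6268^2 = -0.392888
d^1_{0,0}(1.3549) = +0.607112 -0.392888 = +0.214223
D = (+1.000000+0.000000i)·(+0.214223)·(+1.000000+0.000000i) = +0.214223+0.000000i

Re=0.2142 Im=0.0000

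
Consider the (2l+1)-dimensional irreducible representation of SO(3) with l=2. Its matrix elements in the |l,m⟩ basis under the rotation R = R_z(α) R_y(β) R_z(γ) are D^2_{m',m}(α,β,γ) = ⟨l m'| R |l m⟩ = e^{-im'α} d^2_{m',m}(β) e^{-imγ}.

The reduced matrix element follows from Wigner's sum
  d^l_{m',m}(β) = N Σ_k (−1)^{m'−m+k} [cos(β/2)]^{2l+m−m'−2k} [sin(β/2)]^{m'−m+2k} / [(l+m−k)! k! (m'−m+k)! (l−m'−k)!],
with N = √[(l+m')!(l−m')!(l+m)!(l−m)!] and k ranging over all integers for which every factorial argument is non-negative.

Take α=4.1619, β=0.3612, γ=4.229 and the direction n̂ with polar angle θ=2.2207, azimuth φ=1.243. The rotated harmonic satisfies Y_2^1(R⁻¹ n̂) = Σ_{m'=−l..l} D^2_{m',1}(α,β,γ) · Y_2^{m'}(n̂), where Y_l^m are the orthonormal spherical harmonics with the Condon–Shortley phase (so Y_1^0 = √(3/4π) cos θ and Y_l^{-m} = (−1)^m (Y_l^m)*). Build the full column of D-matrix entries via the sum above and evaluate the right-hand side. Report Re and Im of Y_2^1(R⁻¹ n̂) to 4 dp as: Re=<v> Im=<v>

Re=0.2558 Im=-0.2416

Need the full column D^2_{m',1} for m'=−2..2 at α=4.1619, β=0.3612, γ=4.229.
cos(β/2)=0.983736, sin(β/2)=0.179620
d^2_{-2,1}: single k=3 term ⇒ +0.011402;  D = -0.006602-0.009296i
d^2_{-1,1}: k∈[2..3] ⇒ +0.093667 -0.001041 = +0.092626;  D = +0.092418-0.006211i
d^2_{0,1}: k∈[1..2] ⇒ +0.418857 -0.013964 = +0.404893;  D = -0.188187+0.358502i
d^2_{1,1}: k∈[0..1] ⇒ +0.936514 -0.093667 = +0.842847;  D = -0.431108-0.724249i
d^2_{2,1}: single k=0 term ⇒ -0.341995;  D = -0.341964-0.004641i
Y_2^{m'}(θ=2.2207,φ=1.243) and Σ D·Y over m':
  (-0.0066-0.0093i)·(-0.1941-0.1493i)  (+0.0924-0.0062i)·(-0.1198+0.3524i)  (-0.1882+0.3585i)·(+0.0311+0.0000i)  (-0.4311-0.7242i)·(+0.1198+0.3524i)  (-0.3420-0.0046i)·(-0.1941+0.1493i)
Y_2^1(R⁻¹ n̂) = +0.255764-0.241597i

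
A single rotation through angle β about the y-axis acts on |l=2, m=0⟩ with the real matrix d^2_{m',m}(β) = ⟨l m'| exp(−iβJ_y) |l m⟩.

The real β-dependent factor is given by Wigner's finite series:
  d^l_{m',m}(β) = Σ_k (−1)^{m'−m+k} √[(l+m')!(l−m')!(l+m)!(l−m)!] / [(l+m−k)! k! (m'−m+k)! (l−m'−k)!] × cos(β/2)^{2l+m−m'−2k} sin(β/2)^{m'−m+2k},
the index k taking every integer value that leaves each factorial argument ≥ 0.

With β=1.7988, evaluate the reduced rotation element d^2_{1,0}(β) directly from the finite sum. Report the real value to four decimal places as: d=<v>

d=0.2697

d^2_{1,0}(β=1.7988) via Wigner's sum:
With c≡cos(β/2)=0.622080 and s≡sin(β/2)=0.782954, N=[6·1·2·2]^{1/2}=4.898979
k: max(0,(0)−(1))=0 … min(2+(0),2−(1))=1
  k=0: (−1)^1·4.8990/(2)·0.6221^3·0.7830^1 = -0.461690
  k=1: (−1)^2·4.8990/(2)·0.6221^1·0.7830^3 = +0.731358
d^2_{1,0}(1.7988) = -0.461690 +0.731358 = +0.269669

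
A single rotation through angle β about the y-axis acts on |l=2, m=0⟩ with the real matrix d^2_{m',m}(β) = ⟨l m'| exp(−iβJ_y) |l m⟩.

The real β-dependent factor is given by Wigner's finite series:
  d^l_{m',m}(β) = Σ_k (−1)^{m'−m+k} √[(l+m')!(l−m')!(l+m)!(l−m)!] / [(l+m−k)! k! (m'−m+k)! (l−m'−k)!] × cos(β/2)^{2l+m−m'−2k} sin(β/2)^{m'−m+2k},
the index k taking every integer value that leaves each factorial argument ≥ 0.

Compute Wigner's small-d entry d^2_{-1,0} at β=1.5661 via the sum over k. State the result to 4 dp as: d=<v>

d^2_{-1,0}(β=1.5661) via Wigner's sum:
Half-angle: c=0.708765, s=0.705444. N=√(1·6·2·2)=4.898979
The bounds max(0,m−m')=1 and min(l+m,l−m')=2 give 2 terms
  k=1: (−1)^0·4.8990/(2)·0.7088^3·0.7054^1 = +0.615242
  k=2: (−1)^1·4.8990/(2)·0.7088^1·0.7054^3 = -0.609490
d^2_{-1,0}(1.5661) = +0.615242 -0.609490 = +0.005752

d=0.0058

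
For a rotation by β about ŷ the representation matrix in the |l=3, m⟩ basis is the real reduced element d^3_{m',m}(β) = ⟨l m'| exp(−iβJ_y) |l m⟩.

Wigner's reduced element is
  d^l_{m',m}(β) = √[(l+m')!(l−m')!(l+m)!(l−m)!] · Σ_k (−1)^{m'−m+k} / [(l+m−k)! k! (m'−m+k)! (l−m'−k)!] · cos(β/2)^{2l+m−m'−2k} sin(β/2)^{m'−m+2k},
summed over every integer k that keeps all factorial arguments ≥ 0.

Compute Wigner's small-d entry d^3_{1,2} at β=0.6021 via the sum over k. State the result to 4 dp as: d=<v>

d^3_{1,2}(β=0.6021) via Wigner's sum:
With c≡cos(β/2)=0.955026 and s≡sin(β/2)=0.296523, N=[24·2·120·1]^{1/2}=75.894664
Admissible k: 1..2 (factorial args all ≥0)
  k=1: (−1)^0·75.8947/(24)·0.9550^5·0.2965^1 = +0.744961
  k=2: (−1)^1·75.8947/(12)·0.9550^3·0.2965^3 = -0.143632
d^3_{1,2}(0.6021) = +0.744961 -0.143632 = +0.601330

d=0.6013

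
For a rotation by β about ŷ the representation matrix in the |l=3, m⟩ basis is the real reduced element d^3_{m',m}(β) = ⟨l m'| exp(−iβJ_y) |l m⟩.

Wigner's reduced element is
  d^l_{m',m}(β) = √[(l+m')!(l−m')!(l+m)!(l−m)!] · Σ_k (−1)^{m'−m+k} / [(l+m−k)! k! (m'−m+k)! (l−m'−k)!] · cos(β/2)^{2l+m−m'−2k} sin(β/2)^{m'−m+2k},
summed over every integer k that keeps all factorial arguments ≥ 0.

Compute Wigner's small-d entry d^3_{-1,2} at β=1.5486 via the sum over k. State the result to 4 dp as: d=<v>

d=0.4121

d^3_{-1,2}(β=1.5486) via Wigner's sum:
Half-angle: c=0.714911, s=0.699216. N=√(2·24·120·1)=75.894664
The bounds max(0,m−m')=3 and min(l+m,l−m')=4 give 2 terms
  k=3: (−1)^0·75.8947/(12)·0.7149^3·0.6992^3 = +0.789985
  k=4: (−1)^1·75.8947/(24)·0.7149^1·0.6992^5 = -0.377840
d^3_{-1,2}(1.5486) = +0.789985 -0.377840 = +0.412145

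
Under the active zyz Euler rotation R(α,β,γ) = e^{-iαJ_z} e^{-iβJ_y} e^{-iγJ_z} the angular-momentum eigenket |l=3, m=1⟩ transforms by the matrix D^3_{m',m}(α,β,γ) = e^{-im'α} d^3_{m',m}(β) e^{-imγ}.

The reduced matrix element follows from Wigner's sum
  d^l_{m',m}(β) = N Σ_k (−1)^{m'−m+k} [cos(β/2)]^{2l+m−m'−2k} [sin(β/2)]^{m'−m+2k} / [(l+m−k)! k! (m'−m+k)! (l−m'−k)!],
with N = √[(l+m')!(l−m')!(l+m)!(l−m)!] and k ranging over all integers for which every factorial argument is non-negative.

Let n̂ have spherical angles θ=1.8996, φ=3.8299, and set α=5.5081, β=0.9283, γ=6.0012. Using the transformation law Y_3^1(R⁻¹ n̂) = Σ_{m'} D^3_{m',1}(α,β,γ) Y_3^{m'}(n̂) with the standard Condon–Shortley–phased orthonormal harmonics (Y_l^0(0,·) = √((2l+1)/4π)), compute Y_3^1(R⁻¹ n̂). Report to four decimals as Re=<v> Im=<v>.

Need the full column D^3_{m',1} for m'=−3..3 at α=5.5081, β=0.9283, γ=6.0012.
cos(β/2)=0.894202, sin(β/2)=0.447663
d^3_{-3,1}: single k=4 term ⇒ +0.124372;  D = -0.056600-0.110746i
d^3_{-2,1}: k∈[3..4] ⇒ +0.405687 -0.050838 = +0.354848;  D = +0.105750-0.338725i
d^3_{-1,1}: k∈[2..4] ⇒ +0.768771 -0.256901 +0.008048 = +0.519918;  D = +0.457980-0.246108i
d^3_{0,1}: k∈[1..3] ⇒ +0.886586 -0.666611 +0.055691 = +0.275665;  D = +0.264778+0.076707i
d^3_{1,1}: k∈[0..2] ⇒ +0.511228 -1.025027 +0.192676 = -0.321123;  D = -0.157808-0.279672i
d^3_{2,1}: k∈[0..1] ⇒ -0.809339 +0.405687 = -0.403652;  D = +0.104301-0.389944i
d^3_{3,1}: single k=0 term ⇒ +0.496239;  D = -0.427063+0.252726i
Y_3^{m'}(θ=1.8996,φ=3.8299) and Σ D·Y over m':
  (-0.0566-0.1107i)·(+0.1677+0.3114i)  (+0.1057-0.3387i)·(-0.0570+0.2900i)  (+0.4580-0.2461i)·(+0.1131-0.0930i)  (+0.2648+0.0767i)·(+0.2987+0.0000i)  (-0.1578-0.2797i)·(-0.1131-0.0930i)  (+0.1043-0.3899i)·(-0.0570-0.2900i)  (-0.4271+0.2527i)·(-0.1677+0.3114i)
Y_3^1(R⁻¹ n̂) = +0.090910-0.170805i

Re=0.0909 Im=-0.1708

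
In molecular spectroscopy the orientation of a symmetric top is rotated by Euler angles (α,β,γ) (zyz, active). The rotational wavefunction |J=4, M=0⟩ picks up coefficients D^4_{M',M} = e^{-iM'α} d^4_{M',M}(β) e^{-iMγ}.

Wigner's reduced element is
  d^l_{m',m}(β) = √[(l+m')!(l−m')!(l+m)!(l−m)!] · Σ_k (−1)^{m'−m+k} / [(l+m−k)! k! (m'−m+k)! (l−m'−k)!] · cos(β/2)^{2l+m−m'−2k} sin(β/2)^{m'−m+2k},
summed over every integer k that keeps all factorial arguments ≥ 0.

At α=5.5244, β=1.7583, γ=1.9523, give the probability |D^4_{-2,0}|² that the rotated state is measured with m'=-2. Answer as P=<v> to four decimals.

P=0.0834

Split into d^4_{-2,0}(β=1.7583) × two z-phases.
With c≡cos(β/2)=0.637806 and s≡sin(β/2)=0.770197, N=[2·720·24·24]^{1/2}=910.735966
The bounds max(0,m−m')=2 and min(l+m,l−m')=4 give 3 terms
  k=2: (−1)^0·910.7360/(96)·0.6378^6·0.7702^2 = +0.378841
  k=3: (−1)^1·910.7360/(36)·0.6378^4·0.7702^4 = -1.473167
  k=4: (−1)^2·910.7360/(96)·0.6378^2·0.7702^6 = +0.805582
d^4_{-2,0}(1.7583) = +0.378841 -1.473167 +0.805582 = -0.288744
|D^4_{-2,0}|² = |d^4_{-2,0}(β)|² = (-0.288744)² = 0.083373 (the z-rotation phases have unit modulus)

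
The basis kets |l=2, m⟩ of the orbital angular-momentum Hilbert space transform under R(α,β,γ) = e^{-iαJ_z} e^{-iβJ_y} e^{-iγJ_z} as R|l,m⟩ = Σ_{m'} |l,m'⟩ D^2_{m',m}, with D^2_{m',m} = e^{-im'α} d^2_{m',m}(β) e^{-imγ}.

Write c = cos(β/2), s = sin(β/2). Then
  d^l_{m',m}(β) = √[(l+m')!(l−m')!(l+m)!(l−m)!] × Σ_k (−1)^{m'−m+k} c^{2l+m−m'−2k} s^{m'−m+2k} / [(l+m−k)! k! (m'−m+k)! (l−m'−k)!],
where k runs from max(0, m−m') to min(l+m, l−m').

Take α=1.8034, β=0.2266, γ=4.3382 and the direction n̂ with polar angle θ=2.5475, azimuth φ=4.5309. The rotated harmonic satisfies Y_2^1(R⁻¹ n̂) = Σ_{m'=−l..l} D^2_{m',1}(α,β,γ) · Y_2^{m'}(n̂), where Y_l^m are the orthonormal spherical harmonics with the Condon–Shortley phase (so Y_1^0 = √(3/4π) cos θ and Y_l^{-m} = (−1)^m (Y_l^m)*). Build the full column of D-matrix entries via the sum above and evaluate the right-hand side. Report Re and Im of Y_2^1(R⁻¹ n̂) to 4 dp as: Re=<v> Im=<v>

Re=-0.0678 Im=-0.2664

Need the full column D^2_{m',1} for m'=−2..2 at α=1.8034, β=0.2266, γ=4.3382.
cos(β/2)=0.993588, sin(β/2)=0.113058
d^2_{-2,1}: single k=3 term ⇒ +0.002872;  D = +0.002137-0.001918i
d^2_{-1,1}: k∈[2..3] ⇒ +0.037856 -0.000163 = +0.037693;  D = -0.030964-0.021494i
d^2_{0,1}: k∈[1..2] ⇒ +0.271641 -0.003517 = +0.268124;  D = -0.098004+0.249571i
d^2_{1,1}: k∈[0..1] ⇒ +0.974599 -0.037856 = +0.936743;  D = +0.927370+0.132186i
d^2_{2,1}: single k=0 term ⇒ -0.221794;  D = +0.020159+0.220876i
Y_2^{m'}(θ=2.5475,φ=4.5309) and Σ D·Y over m':
  (+0.0021-0.0019i)·(-0.1131-0.0430i)  (-0.0310-0.0215i)·(+0.0647-0.3525i)  (-0.0980+0.2496i)·(+0.3343+0.0000i)  (+0.9274+0.1322i)·(-0.0647-0.3525i)  (+0.0202+0.2209i)·(-0.1131+0.0430i)
Y_2^1(R⁻¹ n̂) = -0.067831-0.266449i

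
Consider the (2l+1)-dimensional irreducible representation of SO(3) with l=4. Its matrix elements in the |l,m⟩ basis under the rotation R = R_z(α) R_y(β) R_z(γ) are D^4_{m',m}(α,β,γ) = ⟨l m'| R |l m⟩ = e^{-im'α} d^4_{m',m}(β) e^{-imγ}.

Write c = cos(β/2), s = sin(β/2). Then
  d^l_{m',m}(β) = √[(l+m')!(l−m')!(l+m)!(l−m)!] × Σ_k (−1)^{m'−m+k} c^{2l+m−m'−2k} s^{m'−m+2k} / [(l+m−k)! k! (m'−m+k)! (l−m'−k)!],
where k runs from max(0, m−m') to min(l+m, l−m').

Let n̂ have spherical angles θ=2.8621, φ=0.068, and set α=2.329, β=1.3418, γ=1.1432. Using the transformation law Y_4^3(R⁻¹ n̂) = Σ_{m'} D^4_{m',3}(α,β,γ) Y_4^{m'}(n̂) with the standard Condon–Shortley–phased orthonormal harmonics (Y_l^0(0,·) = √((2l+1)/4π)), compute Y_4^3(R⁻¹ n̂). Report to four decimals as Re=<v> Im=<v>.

Re=-0.2098 Im=0.3178

Need the full column D^4_{m',3} for m'=−4..4 at α=2.329, β=1.3418, γ=1.1432.
cos(β/2)=0.783262, sin(β/2)=0.621691
d^4_{-4,3}: single k=7 term ⇒ +0.079520;  D = +0.073342-0.030731i
d^4_{-3,3}: k∈[6..7] ⇒ +0.247948 -0.022315 = +0.225633;  D = -0.206407-0.091140i
d^4_{-2,3}: k∈[5..6] ⇒ +0.500934 -0.105195 = +0.395739;  D = +0.132868+0.372768i
d^4_{-1,3}: k∈[4..5] ⇒ +0.743784 -0.281147 = +0.462638;  D = +0.209603-0.412432i
d^4_{0,3}: k∈[3..4] ⇒ +0.838156 -0.528031 = +0.310125;  D = -0.297351+0.088088i
d^4_{1,3}: k∈[2..3] ⇒ +0.708376 -0.743784 = -0.035409;  D = -0.030648-0.017735i
d^4_{2,3}: k∈[1..2] ⇒ +0.420717 -0.795144 = -0.374427;  D = +0.086680+0.364256i
d^4_{3,3}: k∈[0..1] ⇒ +0.141664 -0.624729 = -0.483065;  D = +0.264316-0.404337i
d^4_{4,3}: single k=0 term ⇒ -0.318032;  D = -0.312938+0.056696i
Y_4^{m'}(θ=2.8621,φ=0.068) and Σ D·Y over m':
  (+0.0733-0.0307i)·(+0.0025-0.0007i)  (-0.2064-0.0911i)·(-0.0247+0.0051i)  (+0.1329+0.3728i)·(+0.1379-0.0189i)  (+0.2096-0.4124i)·(-0.4339+0.0296i)  (-0.2974+0.0881i)·(+0.5457+0.0000i)  (-0.0306-0.0177i)·(+0.4339+0.0296i)  (+0.0867+0.3643i)·(+0.1379+0.0189i)  (+0.2643-0.4043i)·(+0.0247+0.0051i)  (-0.3129+0.0567i)·(+0.0025+0.0007i)
Y_4^3(R⁻¹ n̂) = -0.209845+0.317751i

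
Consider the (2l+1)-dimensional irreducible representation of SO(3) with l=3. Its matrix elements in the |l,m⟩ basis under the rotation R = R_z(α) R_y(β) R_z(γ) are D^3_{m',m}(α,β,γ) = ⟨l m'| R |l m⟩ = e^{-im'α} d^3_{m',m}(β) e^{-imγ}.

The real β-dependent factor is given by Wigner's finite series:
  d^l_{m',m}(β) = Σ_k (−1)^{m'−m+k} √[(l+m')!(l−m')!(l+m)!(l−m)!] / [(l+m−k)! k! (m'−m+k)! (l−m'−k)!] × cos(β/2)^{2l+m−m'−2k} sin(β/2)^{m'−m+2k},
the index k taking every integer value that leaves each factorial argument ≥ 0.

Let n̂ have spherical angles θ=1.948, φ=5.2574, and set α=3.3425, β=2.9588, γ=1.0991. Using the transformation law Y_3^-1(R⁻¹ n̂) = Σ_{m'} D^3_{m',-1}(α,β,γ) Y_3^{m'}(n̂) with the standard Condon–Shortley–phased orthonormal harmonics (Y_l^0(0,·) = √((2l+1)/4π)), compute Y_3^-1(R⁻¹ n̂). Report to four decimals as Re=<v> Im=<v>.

Re=-0.1641 Im=0.0109

Need the full column D^3_{m',-1} for m'=−3..3 at α=3.3425, β=2.9588, γ=1.0991.
cos(β/2)=0.091269, sin(β/2)=0.995826
d^3_{-3,-1}: single k=2 term ⇒ +0.000267;  D = +0.000035-0.000264i
d^3_{-2,-1}: k∈[1..2] ⇒ +0.000020 -0.004748 = -0.004729;  D = -0.000330-0.004717i
d^3_{-1,-1}: k∈[0..2] ⇒ +0.000001 -0.000550 +0.049151 = +0.048601;  D = -0.013000-0.046830i
d^3_{0,-1}: k∈[0..2] ⇒ -0.000022 +0.007803 -0.309622 = -0.301842;  D = -0.137156-0.268880i
d^3_{1,-1}: k∈[0..2] ⇒ +0.000413 -0.065535 +0.975217 = +0.910095;  D = -0.567012-0.711879i
d^3_{2,-1}: k∈[0..1] ⇒ -0.004748 +0.282645 = +0.277897;  D = +0.213032+0.178448i
d^3_{3,-1}: single k=0 term ⇒ +0.031727;  D = -0.027898-0.015110i
Y_3^{m'}(θ=1.948,φ=5.2574) and Σ D·Y over m':
  (+0.0000-0.0003i)·(-0.3346+0.0215i)  (-0.0003-0.0047i)·(+0.1505-0.2885i)  (-0.0130-0.0468i)·(-0.0501-0.0827i)  (-0.1372-0.2689i)·(+0.3191+0.0000i)  (-0.5670-0.7119i)·(+0.0501-0.0827i)  (+0.2130+0.1784i)·(+0.1505+0.2885i)  (-0.0279-0.0151i)·(+0.3346+0.0215i)
Y_3^-1(R⁻¹ n̂) = -0.164088+0.010934i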